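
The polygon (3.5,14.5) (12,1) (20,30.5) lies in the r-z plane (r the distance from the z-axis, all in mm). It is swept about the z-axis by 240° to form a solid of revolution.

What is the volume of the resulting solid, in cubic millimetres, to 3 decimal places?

Profile (r,z), 3 vertices: (3.5,14.5) (12,1) (20,30.5)
edge 0: (3.5,14.5)→(12,1)  cross = 3.5·1 − 12·14.5 = -170.5000; (r_i+r_j)·cross = 15.5·-170.5000 = -2642.7500
edge 1: (12,1)→(20,30.5)  cross = 12·30.5 − 20·1 = 346.0000; (r_i+r_j)·cross = 32·346.0000 = 11072.0000
edge 2: (20,30.5)→(3.5,14.5)  cross = 20·14.5 − 3.5·30.5 = 183.2500; (r_i+r_j)·cross = 23.5·183.2500 = 4306.3750
Σcross = 358.7500 → A = |Σcross|/2 = 179.3750 mm²
Σ(r_i+r_j)·cross = 12735.6250 → first moment M = |Σ|/6 = 2122.6042
R_c = M/A = 2122.6042/179.3750 = 11.8333 mm
θ = 240° = 4.188790 rad
V = θ·R_c·A = 4.188790·11.8333·179.3750 = 8891.144 mm³

Volume = 8891.144 mm³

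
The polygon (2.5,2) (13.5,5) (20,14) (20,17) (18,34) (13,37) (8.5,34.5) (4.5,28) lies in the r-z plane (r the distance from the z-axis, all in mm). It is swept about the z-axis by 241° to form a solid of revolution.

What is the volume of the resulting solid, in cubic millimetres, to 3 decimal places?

Volume = 20915.721 mm³

Profile (r,z), 8 vertices: (2.5,2) (13.5,5) (20,14) (20,17) (18,34) (13,37) (8.5,34.5) (4.5,28)
edge 0: (2.5,2)→(13.5,5)  cross = 2.5·5 − 13.5·2 = -14.5000; (r_i+r_j)·cross = 16·-14.5000 = -232.0000
edge 1: (13.5,5)→(20,14)  cross = 13.5·14 − 20·5 = 89.0000; (r_i+r_j)·cross = 33.5·89.0000 = 2981.5000
edge 2: (20,14)→(20,17)  cross = 20·17 − 20·14 = 60.0000; (r_i+r_j)·cross = 40·60.0000 = 2400.0000
edge 3: (20,17)→(18,34)  cross = 20·34 − 18·17 = 374.0000; (r_i+r_j)·cross = 38·374.0000 = 14212.0000
edge 4: (18,34)→(13,37)  cross = 18·37 − 13·34 = 224.0000; (r_i+r_j)·cross = 31·224.0000 = 6944.0000
edge 5: (13,37)→(8.5,34.5)  cross = 13·34.5 − 8.5·37 = 134.0000; (r_i+r_j)·cross = 21.5·134.0000 = 2881.0000
edge 6: (8.5,34.5)→(4.5,28)  cross = 8.5·28 − 4.5·34.5 = 82.7500; (r_i+r_j)·cross = 13·82.7500 = 1075.7500
edge 7: (4.5,28)→(2.5,2)  cross = 4.5·2 − 2.5·28 = -61.0000; (r_i+r_j)·cross = 7·-61.0000 = -427.0000
Σcross = 888.2500 → A = |Σcross|/2 = 444.1250 mm²
Σ(r_i+r_j)·cross = 29835.2500 → first moment M = |Σ|/6 = 4972.5417
R_c = M/A = 4972.5417/444.1250 = 11.1963 mm
θ = 241° = 4.206243 rad
V = θ·R_c·A = 4.206243·11.1963·444.1250 = 20915.721 mm³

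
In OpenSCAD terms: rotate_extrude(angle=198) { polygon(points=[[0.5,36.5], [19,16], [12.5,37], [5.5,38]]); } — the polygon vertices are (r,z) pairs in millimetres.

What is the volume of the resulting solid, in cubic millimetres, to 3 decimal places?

Volume = 4869.586 mm³

Profile (r,z), 4 vertices: (0.5,36.5) (19,16) (12.5,37) (5.5,38)
edge 0: (0.5,36.5)→(19,16)  cross = 0.5·16 − 19·36.5 = -685.5000; (r_i+r_j)·cross = 19.5·-685.5000 = -13367.2500
edge 1: (19,16)→(12.5,37)  cross = 19·37 − 12.5·16 = 503.0000; (r_i+r_j)·cross = 31.5·503.0000 = 15844.5000
edge 2: (12.5,37)→(5.5,38)  cross = 12.5·38 − 5.5·37 = 271.5000; (r_i+r_j)·cross = 18·271.5000 = 4887.0000
edge 3: (5.5,38)→(0.5,36.5)  cross = 5.5·36.5 − 0.5·38 = 181.7500; (r_i+r_j)·cross = 6·181.7500 = 1090.5000
Σcross = 270.7500 → A = |Σcross|/2 = 135.3750 mm²
Σ(r_i+r_j)·cross = 8454.7500 → first moment M = |Σ|/6 = 1409.1250
R_c = M/A = 1409.1250/135.3750 = 10.4090 mm
θ = 198° = 3.455752 rad
V = θ·R_c·A = 3.455752·10.4090·135.3750 = 4869.586 mm³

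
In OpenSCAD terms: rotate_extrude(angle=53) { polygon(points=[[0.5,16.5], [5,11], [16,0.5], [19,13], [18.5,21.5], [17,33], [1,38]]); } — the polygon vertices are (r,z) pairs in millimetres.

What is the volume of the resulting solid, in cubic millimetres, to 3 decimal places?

Profile (r,z), 7 vertices: (0.5,16.5) (5,11) (16,0.5) (19,13) (18.5,21.5) (17,33) (1,38)
edge 0: (0.5,16.5)→(5,11)  cross = 0.5·11 − 5·16.5 = -77.0000; (r_i+r_j)·cross = 5.5·-77.0000 = -423.5000
edge 1: (5,11)→(16,0.5)  cross = 5·0.5 − 16·11 = -173.5000; (r_i+r_j)·cross = 21·-173.5000 = -3643.5000
edge 2: (16,0.5)→(19,13)  cross = 16·13 − 19·0.5 = 198.5000; (r_i+r_j)·cross = 35·198.5000 = 6947.5000
edge 3: (19,13)→(18.5,21.5)  cross = 19·21.5 − 18.5·13 = 168.0000; (r_i+r_j)·cross = 37.5·168.0000 = 6300.0000
edge 4: (18.5,21.5)→(17,33)  cross = 18.5·33 − 17·21.5 = 245.0000; (r_i+r_j)·cross = 35.5·245.0000 = 8697.5000
edge 5: (17,33)→(1,38)  cross = 17·38 − 1·33 = 613.0000; (r_i+r_j)·cross = 18·613.0000 = 11034.0000
edge 6: (1,38)→(0.5,16.5)  cross = 1·16.5 − 0.5·38 = -2.5000; (r_i+r_j)·cross = 1.5·-2.5000 = -3.7500
Σcross = 971.5000 → A = |Σcross|/2 = 485.7500 mm²
Σ(r_i+r_j)·cross = 28908.2500 → first moment M = |Σ|/6 = 4818.0417
R_c = M/A = 4818.0417/485.7500 = 9.9188 mm
θ = 53° = 0.925025 rad
V = θ·R_c·A = 0.925025·9.9188·485.7500 = 4456.807 mm³

Volume = 4456.807 mm³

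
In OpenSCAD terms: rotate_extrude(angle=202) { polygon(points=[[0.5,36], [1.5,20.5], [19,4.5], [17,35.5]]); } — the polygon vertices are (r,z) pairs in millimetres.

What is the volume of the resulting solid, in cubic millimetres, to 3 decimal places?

Profile (r,z), 4 vertices: (0.5,36) (1.5,20.5) (19,4.5) (17,35.5)
edge 0: (0.5,36)→(1.5,20.5)  cross = 0.5·20.5 − 1.5·36 = -43.7500; (r_i+r_j)·cross = 2·-43.7500 = -87.5000
edge 1: (1.5,20.5)→(19,4.5)  cross = 1.5·4.5 − 19·20.5 = -382.7500; (r_i+r_j)·cross = 20.5·-382.7500 = -7846.3750
edge 2: (19,4.5)→(17,35.5)  cross = 19·35.5 − 17·4.5 = 598.0000; (r_i+r_j)·cross = 36·598.0000 = 21528.0000
edge 3: (17,35.5)→(0.5,36)  cross = 17·36 − 0.5·35.5 = 594.2500; (r_i+r_j)·cross = 17.5·594.2500 = 10399.3750
Σcross = 765.7500 → A = |Σcross|/2 = 382.8750 mm²
Σ(r_i+r_j)·cross = 23993.5000 → first moment M = |Σ|/6 = 3998.9167
R_c = M/A = 3998.9167/382.8750 = 10.4444 mm
θ = 202° = 3.525565 rad
V = θ·R_c·A = 3.525565·10.4444·382.8750 = 14098.441 mm³

Volume = 14098.441 mm³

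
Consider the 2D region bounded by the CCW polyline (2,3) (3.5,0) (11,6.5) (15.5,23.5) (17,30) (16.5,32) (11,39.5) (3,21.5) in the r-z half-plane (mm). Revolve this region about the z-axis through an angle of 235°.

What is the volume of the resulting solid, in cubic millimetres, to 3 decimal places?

Volume = 12268.939 mm³

Profile (r,z), 8 vertices: (2,3) (3.5,0) (11,6.5) (15.5,23.5) (17,30) (16.5,32) (11,39.5) (3,21.5)
edge 0: (2,3)→(3.5,0)  cross = 2·0 − 3.5·3 = -10.5000; (r_i+r_j)·cross = 5.5·-10.5000 = -57.7500
edge 1: (3.5,0)→(11,6.5)  cross = 3.5·6.5 − 11·0 = 22.7500; (r_i+r_j)·cross = 14.5·22.7500 = 329.8750
edge 2: (11,6.5)→(15.5,23.5)  cross = 11·23.5 − 15.5·6.5 = 157.7500; (r_i+r_j)·cross = 26.5·157.7500 = 4180.3750
edge 3: (15.5,23.5)→(17,30)  cross = 15.5·30 − 17·23.5 = 65.5000; (r_i+r_j)·cross = 32.5·65.5000 = 2128.7500
edge 4: (17,30)→(16.5,32)  cross = 17·32 − 16.5·30 = 49.0000; (r_i+r_j)·cross = 33.5·49.0000 = 1641.5000
edge 5: (16.5,32)→(11,39.5)  cross = 16.5·39.5 − 11·32 = 299.7500; (r_i+r_j)·cross = 27.5·299.7500 = 8243.1250
edge 6: (11,39.5)→(3,21.5)  cross = 11·21.5 − 3·39.5 = 118.0000; (r_i+r_j)·cross = 14·118.0000 = 1652.0000
edge 7: (3,21.5)→(2,3)  cross = 3·3 − 2·21.5 = -34.0000; (r_i+r_j)·cross = 5·-34.0000 = -170.0000
Σcross = 668.2500 → A = |Σcross|/2 = 334.1250 mm²
Σ(r_i+r_j)·cross = 17947.8750 → first moment M = |Σ|/6 = 2991.3125
R_c = M/A = 2991.3125/334.1250 = 8.9527 mm
θ = 235° = 4.101524 rad
V = θ·R_c·A = 4.101524·8.9527·334.1250 = 12268.939 mm³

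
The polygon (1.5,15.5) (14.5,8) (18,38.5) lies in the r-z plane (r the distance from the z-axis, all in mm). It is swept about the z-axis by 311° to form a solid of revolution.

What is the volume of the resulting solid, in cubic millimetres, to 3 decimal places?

Volume = 13003.164 mm³

Profile (r,z), 3 vertices: (1.5,15.5) (14.5,8) (18,38.5)
edge 0: (1.5,15.5)→(14.5,8)  cross = 1.5·8 − 14.5·15.5 = -212.7500; (r_i+r_j)·cross = 16·-212.7500 = -3404.0000
edge 1: (14.5,8)→(18,38.5)  cross = 14.5·38.5 − 18·8 = 414.2500; (r_i+r_j)·cross = 32.5·414.2500 = 13463.1250
edge 2: (18,38.5)→(1.5,15.5)  cross = 18·15.5 − 1.5·38.5 = 221.2500; (r_i+r_j)·cross = 19.5·221.2500 = 4314.3750
Σcross = 422.7500 → A = |Σcross|/2 = 211.3750 mm²
Σ(r_i+r_j)·cross = 14373.5000 → first moment M = |Σ|/6 = 2395.5833
R_c = M/A = 2395.5833/211.3750 = 11.3333 mm
θ = 311° = 5.427974 rad
V = θ·R_c·A = 5.427974·11.3333·211.3750 = 13003.164 mm³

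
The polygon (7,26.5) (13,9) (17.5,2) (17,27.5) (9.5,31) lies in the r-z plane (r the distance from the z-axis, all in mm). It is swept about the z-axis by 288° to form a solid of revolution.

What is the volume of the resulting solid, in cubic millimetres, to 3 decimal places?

Volume = 11230.251 mm³

Profile (r,z), 5 vertices: (7,26.5) (13,9) (17.5,2) (17,27.5) (9.5,31)
edge 0: (7,26.5)→(13,9)  cross = 7·9 − 13·26.5 = -281.5000; (r_i+r_j)·cross = 20·-281.5000 = -5630.0000
edge 1: (13,9)→(17.5,2)  cross = 13·2 − 17.5·9 = -131.5000; (r_i+r_j)·cross = 30.5·-131.5000 = -4010.7500
edge 2: (17.5,2)→(17,27.5)  cross = 17.5·27.5 − 17·2 = 447.2500; (r_i+r_j)·cross = 34.5·447.2500 = 15430.1250
edge 3: (17,27.5)→(9.5,31)  cross = 17·31 − 9.5·27.5 = 265.7500; (r_i+r_j)·cross = 26.5·265.7500 = 7042.3750
edge 4: (9.5,31)→(7,26.5)  cross = 9.5·26.5 − 7·31 = 34.7500; (r_i+r_j)·cross = 16.5·34.7500 = 573.3750
Σcross = 334.7500 → A = |Σcross|/2 = 167.3750 mm²
Σ(r_i+r_j)·cross = 13405.1250 → first moment M = |Σ|/6 = 2234.1875
R_c = M/A = 2234.1875/167.3750 = 13.3484 mm
θ = 288° = 5.026548 rad
V = θ·R_c·A = 5.026548·13.3484·167.3750 = 11230.251 mm³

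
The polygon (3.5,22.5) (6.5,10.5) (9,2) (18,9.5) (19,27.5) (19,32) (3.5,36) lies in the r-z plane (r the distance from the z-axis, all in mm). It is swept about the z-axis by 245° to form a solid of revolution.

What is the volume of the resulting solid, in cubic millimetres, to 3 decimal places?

Profile (r,z), 7 vertices: (3.5,22.5) (6.5,10.5) (9,2) (18,9.5) (19,27.5) (19,32) (3.5,36)
edge 0: (3.5,22.5)→(6.5,10.5)  cross = 3.5·10.5 − 6.5·22.5 = -109.5000; (r_i+r_j)·cross = 10·-109.5000 = -1095.0000
edge 1: (6.5,10.5)→(9,2)  cross = 6.5·2 − 9·10.5 = -81.5000; (r_i+r_j)·cross = 15.5·-81.5000 = -1263.2500
edge 2: (9,2)→(18,9.5)  cross = 9·9.5 − 18·2 = 49.5000; (r_i+r_j)·cross = 27·49.5000 = 1336.5000
edge 3: (18,9.5)→(19,27.5)  cross = 18·27.5 − 19·9.5 = 314.5000; (r_i+r_j)·cross = 37·314.5000 = 11636.5000
edge 4: (19,27.5)→(19,32)  cross = 19·32 − 19·27.5 = 85.5000; (r_i+r_j)·cross = 38·85.5000 = 3249.0000
edge 5: (19,32)→(3.5,36)  cross = 19·36 − 3.5·32 = 572.0000; (r_i+r_j)·cross = 22.5·572.0000 = 12870.0000
edge 6: (3.5,36)→(3.5,22.5)  cross = 3.5·22.5 − 3.5·36 = -47.2500; (r_i+r_j)·cross = 7·-47.2500 = -330.7500
Σcross = 783.2500 → A = |Σcross|/2 = 391.6250 mm²
Σ(r_i+r_j)·cross = 26403.0000 → first moment M = |Σ|/6 = 4400.5000
R_c = M/A = 4400.5000/391.6250 = 11.2365 mm
θ = 245° = 4.276057 rad
V = θ·R_c·A = 4.276057·11.2365·391.6250 = 18816.787 mm³

Volume = 18816.787 mm³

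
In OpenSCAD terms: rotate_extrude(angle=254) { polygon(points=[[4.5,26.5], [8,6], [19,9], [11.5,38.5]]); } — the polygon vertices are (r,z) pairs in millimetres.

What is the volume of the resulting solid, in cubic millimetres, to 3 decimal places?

Profile (r,z), 4 vertices: (4.5,26.5) (8,6) (19,9) (11.5,38.5)
edge 0: (4.5,26.5)→(8,6)  cross = 4.5·6 − 8·26.5 = -185.0000; (r_i+r_j)·cross = 12.5·-185.0000 = -2312.5000
edge 1: (8,6)→(19,9)  cross = 8·9 − 19·6 = -42.0000; (r_i+r_j)·cross = 27·-42.0000 = -1134.0000
edge 2: (19,9)→(11.5,38.5)  cross = 19·38.5 − 11.5·9 = 628.0000; (r_i+r_j)·cross = 30.5·628.0000 = 19154.0000
edge 3: (11.5,38.5)→(4.5,26.5)  cross = 11.5·26.5 − 4.5·38.5 = 131.5000; (r_i+r_j)·cross = 16·131.5000 = 2104.0000
Σcross = 532.5000 → A = |Σcross|/2 = 266.2500 mm²
Σ(r_i+r_j)·cross = 17811.5000 → first moment M = |Σ|/6 = 2968.5833
R_c = M/A = 2968.5833/266.2500 = 11.1496 mm
θ = 254° = 4.433136 rad
V = θ·R_c·A = 4.433136·11.1496·266.2500 = 13160.135 mm³

Volume = 13160.135 mm³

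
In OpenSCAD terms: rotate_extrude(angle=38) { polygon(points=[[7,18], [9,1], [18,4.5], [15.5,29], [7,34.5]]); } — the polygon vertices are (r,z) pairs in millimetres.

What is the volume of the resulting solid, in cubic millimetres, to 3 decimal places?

Volume = 2114.058 mm³

Profile (r,z), 5 vertices: (7,18) (9,1) (18,4.5) (15.5,29) (7,34.5)
edge 0: (7,18)→(9,1)  cross = 7·1 − 9·18 = -155.0000; (r_i+r_j)·cross = 16·-155.0000 = -2480.0000
edge 1: (9,1)→(18,4.5)  cross = 9·4.5 − 18·1 = 22.5000; (r_i+r_j)·cross = 27·22.5000 = 607.5000
edge 2: (18,4.5)→(15.5,29)  cross = 18·29 − 15.5·4.5 = 452.2500; (r_i+r_j)·cross = 33.5·452.2500 = 15150.3750
edge 3: (15.5,29)→(7,34.5)  cross = 15.5·34.5 − 7·29 = 331.7500; (r_i+r_j)·cross = 22.5·331.7500 = 7464.3750
edge 4: (7,34.5)→(7,18)  cross = 7·18 − 7·34.5 = -115.5000; (r_i+r_j)·cross = 14·-115.5000 = -1617.0000
Σcross = 536.0000 → A = |Σcross|/2 = 268.0000 mm²
Σ(r_i+r_j)·cross = 19125.2500 → first moment M = |Σ|/6 = 3187.5417
R_c = M/A = 3187.5417/268.0000 = 11.8938 mm
θ = 38° = 0.663225 rad
V = θ·R_c·A = 0.663225·11.8938·268.0000 = 2114.058 mm³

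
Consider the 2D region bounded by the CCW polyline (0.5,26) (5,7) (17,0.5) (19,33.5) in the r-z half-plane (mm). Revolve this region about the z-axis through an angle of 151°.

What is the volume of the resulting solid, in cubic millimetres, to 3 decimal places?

Profile (r,z), 4 vertices: (0.5,26) (5,7) (17,0.5) (19,33.5)
edge 0: (0.5,26)→(5,7)  cross = 0.5·7 − 5·26 = -126.5000; (r_i+r_j)·cross = 5.5·-126.5000 = -695.7500
edge 1: (5,7)→(17,0.5)  cross = 5·0.5 − 17·7 = -116.5000; (r_i+r_j)·cross = 22·-116.5000 = -2563.0000
edge 2: (17,0.5)→(19,33.5)  cross = 17·33.5 − 19·0.5 = 560.0000; (r_i+r_j)·cross = 36·560.0000 = 20160.0000
edge 3: (19,33.5)→(0.5,26)  cross = 19·26 − 0.5·33.5 = 477.2500; (r_i+r_j)·cross = 19.5·477.2500 = 9306.3750
Σcross = 794.2500 → A = |Σcross|/2 = 397.1250 mm²
Σ(r_i+r_j)·cross = 26207.6250 → first moment M = |Σ|/6 = 4367.9375
R_c = M/A = 4367.9375/397.1250 = 10.9989 mm
θ = 151° = 2.635447 rad
V = θ·R_c·A = 2.635447·10.9989·397.1250 = 11511.469 mm³

Volume = 11511.469 mm³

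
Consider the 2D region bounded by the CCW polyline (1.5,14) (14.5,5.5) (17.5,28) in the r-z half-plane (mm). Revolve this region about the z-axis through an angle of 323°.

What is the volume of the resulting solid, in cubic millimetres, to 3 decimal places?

Volume = 10009.228 mm³

Profile (r,z), 3 vertices: (1.5,14) (14.5,5.5) (17.5,28)
edge 0: (1.5,14)→(14.5,5.5)  cross = 1.5·5.5 − 14.5·14 = -194.7500; (r_i+r_j)·cross = 16·-194.7500 = -3116.0000
edge 1: (14.5,5.5)→(17.5,28)  cross = 14.5·28 − 17.5·5.5 = 309.7500; (r_i+r_j)·cross = 32·309.7500 = 9912.0000
edge 2: (17.5,28)→(1.5,14)  cross = 17.5·14 − 1.5·28 = 203.0000; (r_i+r_j)·cross = 19·203.0000 = 3857.0000
Σcross = 318.0000 → A = |Σcross|/2 = 159.0000 mm²
Σ(r_i+r_j)·cross = 10653.0000 → first moment M = |Σ|/6 = 1775.5000
R_c = M/A = 1775.5000/159.0000 = 11.1667 mm
θ = 323° = 5.637413 rad
V = θ·R_c·A = 5.637413·11.1667·159.0000 = 10009.228 mm³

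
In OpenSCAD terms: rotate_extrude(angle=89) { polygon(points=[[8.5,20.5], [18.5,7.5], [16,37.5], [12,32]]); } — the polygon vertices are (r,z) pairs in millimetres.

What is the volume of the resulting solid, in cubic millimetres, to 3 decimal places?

Profile (r,z), 4 vertices: (8.5,20.5) (18.5,7.5) (16,37.5) (12,32)
edge 0: (8.5,20.5)→(18.5,7.5)  cross = 8.5·7.5 − 18.5·20.5 = -315.5000; (r_i+r_j)·cross = 27·-315.5000 = -8518.5000
edge 1: (18.5,7.5)→(16,37.5)  cross = 18.5·37.5 − 16·7.5 = 573.7500; (r_i+r_j)·cross = 34.5·573.7500 = 19794.3750
edge 2: (16,37.5)→(12,32)  cross = 16·32 − 12·37.5 = 62.0000; (r_i+r_j)·cross = 28·62.0000 = 1736.0000
edge 3: (12,32)→(8.5,20.5)  cross = 12·20.5 − 8.5·32 = -26.0000; (r_i+r_j)·cross = 20.5·-26.0000 = -533.0000
Σcross = 294.2500 → A = |Σcross|/2 = 147.1250 mm²
Σ(r_i+r_j)·cross = 12478.8750 → first moment M = |Σ|/6 = 2079.8125
R_c = M/A = 2079.8125/147.1250 = 14.1364 mm
θ = 89° = 1.553343 rad
V = θ·R_c·A = 1.553343·14.1364·147.1250 = 3230.662 mm³

Volume = 3230.662 mm³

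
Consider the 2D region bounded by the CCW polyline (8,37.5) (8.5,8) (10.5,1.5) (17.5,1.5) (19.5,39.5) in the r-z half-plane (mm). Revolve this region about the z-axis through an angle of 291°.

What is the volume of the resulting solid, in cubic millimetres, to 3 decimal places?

Profile (r,z), 5 vertices: (8,37.5) (8.5,8) (10.5,1.5) (17.5,1.5) (19.5,39.5)
edge 0: (8,37.5)→(8.5,8)  cross = 8·8 − 8.5·37.5 = -254.7500; (r_i+r_j)·cross = 16.5·-254.7500 = -4203.3750
edge 1: (8.5,8)→(10.5,1.5)  cross = 8.5·1.5 − 10.5·8 = -71.2500; (r_i+r_j)·cross = 19·-71.2500 = -1353.7500
edge 2: (10.5,1.5)→(17.5,1.5)  cross = 10.5·1.5 − 17.5·1.5 = -10.5000; (r_i+r_j)·cross = 28·-10.5000 = -294.0000
edge 3: (17.5,1.5)→(19.5,39.5)  cross = 17.5·39.5 − 19.5·1.5 = 662.0000; (r_i+r_j)·cross = 37·662.0000 = 24494.0000
edge 4: (19.5,39.5)→(8,37.5)  cross = 19.5·37.5 − 8·39.5 = 415.2500; (r_i+r_j)·cross = 27.5·415.2500 = 11419.3750
Σcross = 740.7500 → A = |Σcross|/2 = 370.3750 mm²
Σ(r_i+r_j)·cross = 30062.2500 → first moment M = |Σ|/6 = 5010.3750
R_c = M/A = 5010.3750/370.3750 = 13.5278 mm
θ = 291° = 5.078908 rad
V = θ·R_c·A = 5.078908·13.5278·370.3750 = 25447.234 mm³

Volume = 25447.234 mm³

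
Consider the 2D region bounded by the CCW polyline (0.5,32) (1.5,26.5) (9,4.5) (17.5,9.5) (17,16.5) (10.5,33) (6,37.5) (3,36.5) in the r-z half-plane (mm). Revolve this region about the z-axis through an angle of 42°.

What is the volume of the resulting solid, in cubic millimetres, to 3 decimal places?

Volume = 2100.124 mm³

Profile (r,z), 8 vertices: (0.5,32) (1.5,26.5) (9,4.5) (17.5,9.5) (17,16.5) (10.5,33) (6,37.5) (3,36.5)
edge 0: (0.5,32)→(1.5,26.5)  cross = 0.5·26.5 − 1.5·32 = -34.7500; (r_i+r_j)·cross = 2·-34.7500 = -69.5000
edge 1: (1.5,26.5)→(9,4.5)  cross = 1.5·4.5 − 9·26.5 = -231.7500; (r_i+r_j)·cross = 10.5·-231.7500 = -2433.3750
edge 2: (9,4.5)→(17.5,9.5)  cross = 9·9.5 − 17.5·4.5 = 6.7500; (r_i+r_j)·cross = 26.5·6.7500 = 178.8750
edge 3: (17.5,9.5)→(17,16.5)  cross = 17.5·16.5 − 17·9.5 = 127.2500; (r_i+r_j)·cross = 34.5·127.2500 = 4390.1250
edge 4: (17,16.5)→(10.5,33)  cross = 17·33 − 10.5·16.5 = 387.7500; (r_i+r_j)·cross = 27.5·387.7500 = 10663.1250
edge 5: (10.5,33)→(6,37.5)  cross = 10.5·37.5 − 6·33 = 195.7500; (r_i+r_j)·cross = 16.5·195.7500 = 3229.8750
edge 6: (6,37.5)→(3,36.5)  cross = 6·36.5 − 3·37.5 = 106.5000; (r_i+r_j)·cross = 9·106.5000 = 958.5000
edge 7: (3,36.5)→(0.5,32)  cross = 3·32 − 0.5·36.5 = 77.7500; (r_i+r_j)·cross = 3.5·77.7500 = 272.1250
Σcross = 635.2500 → A = |Σcross|/2 = 317.6250 mm²
Σ(r_i+r_j)·cross = 17189.7500 → first moment M = |Σ|/6 = 2864.9583
R_c = M/A = 2864.9583/317.6250 = 9.0199 mm
θ = 42° = 0.733038 rad
V = θ·R_c·A = 0.733038·9.0199·317.6250 = 2100.124 mm³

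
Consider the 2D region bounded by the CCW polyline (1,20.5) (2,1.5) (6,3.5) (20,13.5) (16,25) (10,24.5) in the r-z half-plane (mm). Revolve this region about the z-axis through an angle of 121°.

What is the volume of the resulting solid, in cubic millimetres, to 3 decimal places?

Profile (r,z), 6 vertices: (1,20.5) (2,1.5) (6,3.5) (20,13.5) (16,25) (10,24.5)
edge 0: (1,20.5)→(2,1.5)  cross = 1·1.5 − 2·20.5 = -39.5000; (r_i+r_j)·cross = 3·-39.5000 = -118.5000
edge 1: (2,1.5)→(6,3.5)  cross = 2·3.5 − 6·1.5 = -2.0000; (r_i+r_j)·cross = 8·-2.0000 = -16.0000
edge 2: (6,3.5)→(20,13.5)  cross = 6·13.5 − 20·3.5 = 11.0000; (r_i+r_j)·cross = 26·11.0000 = 286.0000
edge 3: (20,13.5)→(16,25)  cross = 20·25 − 16·13.5 = 284.0000; (r_i+r_j)·cross = 36·284.0000 = 10224.0000
edge 4: (16,25)→(10,24.5)  cross = 16·24.5 − 10·25 = 142.0000; (r_i+r_j)·cross = 26·142.0000 = 3692.0000
edge 5: (10,24.5)→(1,20.5)  cross = 10·20.5 − 1·24.5 = 180.5000; (r_i+r_j)·cross = 11·180.5000 = 1985.5000
Σcross = 576.0000 → A = |Σcross|/2 = 288.0000 mm²
Σ(r_i+r_j)·cross = 16053.0000 → first moment M = |Σ|/6 = 2675.5000
R_c = M/A = 2675.5000/288.0000 = 9.2899 mm
θ = 121° = 2.111848 rad
V = θ·R_c·A = 2.111848·9.2899·288.0000 = 5650.250 mm³

Volume = 5650.250 mm³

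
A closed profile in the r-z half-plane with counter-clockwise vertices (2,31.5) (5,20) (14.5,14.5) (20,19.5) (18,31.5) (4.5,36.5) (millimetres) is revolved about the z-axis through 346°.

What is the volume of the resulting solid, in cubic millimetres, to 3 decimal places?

Profile (r,z), 6 vertices: (2,31.5) (5,20) (14.5,14.5) (20,19.5) (18,31.5) (4.5,36.5)
edge 0: (2,31.5)→(5,20)  cross = 2·20 − 5·31.5 = -117.5000; (r_i+r_j)·cross = 7·-117.5000 = -822.5000
edge 1: (5,20)→(14.5,14.5)  cross = 5·14.5 − 14.5·20 = -217.5000; (r_i+r_j)·cross = 19.5·-217.5000 = -4241.2500
edge 2: (14.5,14.5)→(20,19.5)  cross = 14.5·19.5 − 20·14.5 = -7.2500; (r_i+r_j)·cross = 34.5·-7.2500 = -250.1250
edge 3: (20,19.5)→(18,31.5)  cross = 20·31.5 − 18·19.5 = 279.0000; (r_i+r_j)·cross = 38·279.0000 = 10602.0000
edge 4: (18,31.5)→(4.5,36.5)  cross = 18·36.5 − 4.5·31.5 = 515.2500; (r_i+r_j)·cross = 22.5·515.2500 = 11593.1250
edge 5: (4.5,36.5)→(2,31.5)  cross = 4.5·31.5 − 2·36.5 = 68.7500; (r_i+r_j)·cross = 6.5·68.7500 = 446.8750
Σcross = 520.7500 → A = |Σcross|/2 = 260.3750 mm²
Σ(r_i+r_j)·cross = 17328.1250 → first moment M = |Σ|/6 = 2888.0208
R_c = M/A = 2888.0208/260.3750 = 11.0918 mm
θ = 346° = 6.038839 rad
V = θ·R_c·A = 6.038839·11.0918·260.3750 = 17440.293 mm³

Volume = 17440.293 mm³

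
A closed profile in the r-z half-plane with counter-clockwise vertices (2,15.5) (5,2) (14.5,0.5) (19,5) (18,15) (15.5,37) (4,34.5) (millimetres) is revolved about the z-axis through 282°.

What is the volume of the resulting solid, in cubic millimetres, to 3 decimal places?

Profile (r,z), 7 vertices: (2,15.5) (5,2) (14.5,0.5) (19,5) (18,15) (15.5,37) (4,34.5)
edge 0: (2,15.5)→(5,2)  cross = 2·2 − 5·15.5 = -73.5000; (r_i+r_j)·cross = 7·-73.5000 = -514.5000
edge 1: (5,2)→(14.5,0.5)  cross = 5·0.5 − 14.5·2 = -26.5000; (r_i+r_j)·cross = 19.5·-26.5000 = -516.7500
edge 2: (14.5,0.5)→(19,5)  cross = 14.5·5 − 19·0.5 = 63.0000; (r_i+r_j)·cross = 33.5·63.0000 = 2110.5000
edge 3: (19,5)→(18,15)  cross = 19·15 − 18·5 = 195.0000; (r_i+r_j)·cross = 37·195.0000 = 7215.0000
edge 4: (18,15)→(15.5,37)  cross = 18·37 − 15.5·15 = 433.5000; (r_i+r_j)·cross = 33.5·433.5000 = 14522.2500
edge 5: (15.5,37)→(4,34.5)  cross = 15.5·34.5 − 4·37 = 386.7500; (r_i+r_j)·cross = 19.5·386.7500 = 7541.6250
edge 6: (4,34.5)→(2,15.5)  cross = 4·15.5 − 2·34.5 = -7.0000; (r_i+r_j)·cross = 6·-7.0000 = -42.0000
Σcross = 971.2500 → A = |Σcross|/2 = 485.6250 mm²
Σ(r_i+r_j)·cross = 30316.1250 → first moment M = |Σ|/6 = 5052.6875
R_c = M/A = 5052.6875/485.6250 = 10.4045 mm
θ = 282° = 4.921828 rad
V = θ·R_c·A = 4.921828·10.4045·485.6250 = 24868.461 mm³

Volume = 24868.461 mm³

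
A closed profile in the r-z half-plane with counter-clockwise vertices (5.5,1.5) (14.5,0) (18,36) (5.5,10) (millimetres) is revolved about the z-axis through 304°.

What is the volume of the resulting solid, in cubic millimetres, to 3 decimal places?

Profile (r,z), 4 vertices: (5.5,1.5) (14.5,0) (18,36) (5.5,10)
edge 0: (5.5,1.5)→(14.5,0)  cross = 5.5·0 − 14.5·1.5 = -21.7500; (r_i+r_j)·cross = 20·-21.7500 = -435.0000
edge 1: (14.5,0)→(18,36)  cross = 14.5·36 − 18·0 = 522.0000; (r_i+r_j)·cross = 32.5·522.0000 = 16965.0000
edge 2: (18,36)→(5.5,10)  cross = 18·10 − 5.5·36 = -18.0000; (r_i+r_j)·cross = 23.5·-18.0000 = -423.0000
edge 3: (5.5,10)→(5.5,1.5)  cross = 5.5·1.5 − 5.5·10 = -46.7500; (r_i+r_j)·cross = 11·-46.7500 = -514.2500
Σcross = 435.5000 → A = |Σcross|/2 = 217.7500 mm²
Σ(r_i+r_j)·cross = 15592.7500 → first moment M = |Σ|/6 = 2598.7917
R_c = M/A = 2598.7917/217.7500 = 11.9347 mm
θ = 304° = 5.305801 rad
V = θ·R_c·A = 5.305801·11.9347·217.7500 = 13788.671 mm³

Volume = 13788.671 mm³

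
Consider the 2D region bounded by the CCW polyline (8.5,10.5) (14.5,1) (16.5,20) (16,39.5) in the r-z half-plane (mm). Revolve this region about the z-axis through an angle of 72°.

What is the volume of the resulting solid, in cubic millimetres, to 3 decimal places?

Profile (r,z), 4 vertices: (8.5,10.5) (14.5,1) (16.5,20) (16,39.5)
edge 0: (8.5,10.5)→(14.5,1)  cross = 8.5·1 − 14.5·10.5 = -143.7500; (r_i+r_j)·cross = 23·-143.7500 = -3306.2500
edge 1: (14.5,1)→(16.5,20)  cross = 14.5·20 − 16.5·1 = 273.5000; (r_i+r_j)·cross = 31·273.5000 = 8478.5000
edge 2: (16.5,20)→(16,39.5)  cross = 16.5·39.5 − 16·20 = 331.7500; (r_i+r_j)·cross = 32.5·331.7500 = 10781.8750
edge 3: (16,39.5)→(8.5,10.5)  cross = 16·10.5 − 8.5·39.5 = -167.7500; (r_i+r_j)·cross = 24.5·-167.7500 = -4109.8750
Σcross = 293.7500 → A = |Σcross|/2 = 146.8750 mm²
Σ(r_i+r_j)·cross = 11844.2500 → first moment M = |Σ|/6 = 1974.0417
R_c = M/A = 1974.0417/146.8750 = 13.4403 mm
θ = 72° = 1.256637 rad
V = θ·R_c·A = 1.256637·13.4403·146.8750 = 2480.654 mm³

Volume = 2480.654 mm³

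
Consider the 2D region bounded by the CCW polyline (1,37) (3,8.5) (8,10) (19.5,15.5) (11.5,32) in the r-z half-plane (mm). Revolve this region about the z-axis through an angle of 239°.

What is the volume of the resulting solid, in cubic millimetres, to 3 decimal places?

Profile (r,z), 5 vertices: (1,37) (3,8.5) (8,10) (19.5,15.5) (11.5,32)
edge 0: (1,37)→(3,8.5)  cross = 1·8.5 − 3·37 = -102.5000; (r_i+r_j)·cross = 4·-102.5000 = -410.0000
edge 1: (3,8.5)→(8,10)  cross = 3·10 − 8·8.5 = -38.0000; (r_i+r_j)·cross = 11·-38.0000 = -418.0000
edge 2: (8,10)→(19.5,15.5)  cross = 8·15.5 − 19.5·10 = -71.0000; (r_i+r_j)·cross = 27.5·-71.0000 = -1952.5000
edge 3: (19.5,15.5)→(11.5,32)  cross = 19.5·32 − 11.5·15.5 = 445.7500; (r_i+r_j)·cross = 31·445.7500 = 13818.2500
edge 4: (11.5,32)→(1,37)  cross = 11.5·37 − 1·32 = 393.5000; (r_i+r_j)·cross = 12.5·393.5000 = 4918.7500
Σcross = 627.7500 → A = |Σcross|/2 = 313.8750 mm²
Σ(r_i+r_j)·cross = 15956.5000 → first moment M = |Σ|/6 = 2659.4167
R_c = M/A = 2659.4167/313.8750 = 8.4729 mm
θ = 239° = 4.171337 rad
V = θ·R_c·A = 4.171337·8.4729·313.8750 = 11093.323 mm³

Volume = 11093.323 mm³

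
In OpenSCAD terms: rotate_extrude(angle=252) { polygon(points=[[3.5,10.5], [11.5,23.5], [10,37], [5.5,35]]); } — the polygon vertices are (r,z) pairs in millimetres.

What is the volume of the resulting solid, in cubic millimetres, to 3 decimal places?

Volume = 3816.381 mm³

Profile (r,z), 4 vertices: (3.5,10.5) (11.5,23.5) (10,37) (5.5,35)
edge 0: (3.5,10.5)→(11.5,23.5)  cross = 3.5·23.5 − 11.5·10.5 = -38.5000; (r_i+r_j)·cross = 15·-38.5000 = -577.5000
edge 1: (11.5,23.5)→(10,37)  cross = 11.5·37 − 10·23.5 = 190.5000; (r_i+r_j)·cross = 21.5·190.5000 = 4095.7500
edge 2: (10,37)→(5.5,35)  cross = 10·35 − 5.5·37 = 146.5000; (r_i+r_j)·cross = 15.5·146.5000 = 2270.7500
edge 3: (5.5,35)→(3.5,10.5)  cross = 5.5·10.5 − 3.5·35 = -64.7500; (r_i+r_j)·cross = 9·-64.7500 = -582.7500
Σcross = 233.7500 → A = |Σcross|/2 = 116.8750 mm²
Σ(r_i+r_j)·cross = 5206.2500 → first moment M = |Σ|/6 = 867.7083
R_c = M/A = 867.7083/116.8750 = 7.4242 mm
θ = 252° = 4.398230 rad
V = θ·R_c·A = 4.398230·7.4242·116.8750 = 3816.381 mm³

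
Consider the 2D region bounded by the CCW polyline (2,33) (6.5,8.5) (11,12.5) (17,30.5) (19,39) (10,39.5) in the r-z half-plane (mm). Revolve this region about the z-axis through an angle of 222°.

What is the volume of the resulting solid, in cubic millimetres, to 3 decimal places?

Profile (r,z), 6 vertices: (2,33) (6.5,8.5) (11,12.5) (17,30.5) (19,39) (10,39.5)
edge 0: (2,33)→(6.5,8.5)  cross = 2·8.5 − 6.5·33 = -197.5000; (r_i+r_j)·cross = 8.5·-197.5000 = -1678.7500
edge 1: (6.5,8.5)→(11,12.5)  cross = 6.5·12.5 − 11·8.5 = -12.2500; (r_i+r_j)·cross = 17.5·-12.2500 = -214.3750
edge 2: (11,12.5)→(17,30.5)  cross = 11·30.5 − 17·12.5 = 123.0000; (r_i+r_j)·cross = 28·123.0000 = 3444.0000
edge 3: (17,30.5)→(19,39)  cross = 17·39 − 19·30.5 = 83.5000; (r_i+r_j)·cross = 36·83.5000 = 3006.0000
edge 4: (19,39)→(10,39.5)  cross = 19·39.5 − 10·39 = 360.5000; (r_i+r_j)·cross = 29·360.5000 = 10454.5000
edge 5: (10,39.5)→(2,33)  cross = 10·33 − 2·39.5 = 251.0000; (r_i+r_j)·cross = 12·251.0000 = 3012.0000
Σcross = 608.2500 → A = |Σcross|/2 = 304.1250 mm²
Σ(r_i+r_j)·cross = 18023.3750 → first moment M = |Σ|/6 = 3003.8958
R_c = M/A = 3003.8958/304.1250 = 9.8772 mm
θ = 222° = 3.874631 rad
V = θ·R_c·A = 3.874631·9.8772·304.1250 = 11638.988 mm³

Volume = 11638.988 mm³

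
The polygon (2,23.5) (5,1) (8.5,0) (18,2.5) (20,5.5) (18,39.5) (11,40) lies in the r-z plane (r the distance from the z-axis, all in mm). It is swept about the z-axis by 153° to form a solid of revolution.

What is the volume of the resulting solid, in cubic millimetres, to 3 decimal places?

Profile (r,z), 7 vertices: (2,23.5) (5,1) (8.5,0) (18,2.5) (20,5.5) (18,39.5) (11,40)
edge 0: (2,23.5)→(5,1)  cross = 2·1 − 5·23.5 = -115.5000; (r_i+r_j)·cross = 7·-115.5000 = -808.5000
edge 1: (5,1)→(8.5,0)  cross = 5·0 − 8.5·1 = -8.5000; (r_i+r_j)·cross = 13.5·-8.5000 = -114.7500
edge 2: (8.5,0)→(18,2.5)  cross = 8.5·2.5 − 18·0 = 21.2500; (r_i+r_j)·cross = 26.5·21.2500 = 563.1250
edge 3: (18,2.5)→(20,5.5)  cross = 18·5.5 − 20·2.5 = 49.0000; (r_i+r_j)·cross = 38·49.0000 = 1862.0000
edge 4: (20,5.5)→(18,39.5)  cross = 20·39.5 − 18·5.5 = 691.0000; (r_i+r_j)·cross = 38·691.0000 = 26258.0000
edge 5: (18,39.5)→(11,40)  cross = 18·40 − 11·39.5 = 285.5000; (r_i+r_j)·cross = 29·285.5000 = 8279.5000
edge 6: (11,40)→(2,23.5)  cross = 11·23.5 − 2·40 = 178.5000; (r_i+r_j)·cross = 13·178.5000 = 2320.5000
Σcross = 1101.2500 → A = |Σcross|/2 = 550.6250 mm²
Σ(r_i+r_j)·cross = 38359.8750 → first moment M = |Σ|/6 = 6393.3125
R_c = M/A = 6393.3125/550.6250 = 11.6110 mm
θ = 153° = 2.670354 rad
V = θ·R_c·A = 2.670354·11.6110·550.6250 = 17072.406 mm³

Volume = 17072.406 mm³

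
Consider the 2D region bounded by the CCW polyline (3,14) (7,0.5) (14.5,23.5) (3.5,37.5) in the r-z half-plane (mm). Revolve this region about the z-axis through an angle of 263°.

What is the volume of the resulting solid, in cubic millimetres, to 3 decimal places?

Volume = 7887.617 mm³

Profile (r,z), 4 vertices: (3,14) (7,0.5) (14.5,23.5) (3.5,37.5)
edge 0: (3,14)→(7,0.5)  cross = 3·0.5 − 7·14 = -96.5000; (r_i+r_j)·cross = 10·-96.5000 = -965.0000
edge 1: (7,0.5)→(14.5,23.5)  cross = 7·23.5 − 14.5·0.5 = 157.2500; (r_i+r_j)·cross = 21.5·157.2500 = 3380.8750
edge 2: (14.5,23.5)→(3.5,37.5)  cross = 14.5·37.5 − 3.5·23.5 = 461.5000; (r_i+r_j)·cross = 18·461.5000 = 8307.0000
edge 3: (3.5,37.5)→(3,14)  cross = 3.5·14 − 3·37.5 = -63.5000; (r_i+r_j)·cross = 6.5·-63.5000 = -412.7500
Σcross = 458.7500 → A = |Σcross|/2 = 229.3750 mm²
Σ(r_i+r_j)·cross = 10310.1250 → first moment M = |Σ|/6 = 1718.3542
R_c = M/A = 1718.3542/229.3750 = 7.4915 mm
θ = 263° = 4.590216 rad
V = θ·R_c·A = 4.590216·7.4915·229.3750 = 7887.617 mm³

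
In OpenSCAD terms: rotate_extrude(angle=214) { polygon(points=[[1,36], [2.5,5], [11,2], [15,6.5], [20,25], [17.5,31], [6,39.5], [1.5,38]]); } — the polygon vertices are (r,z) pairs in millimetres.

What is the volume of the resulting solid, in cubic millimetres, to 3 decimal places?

Profile (r,z), 8 vertices: (1,36) (2.5,5) (11,2) (15,6.5) (20,25) (17.5,31) (6,39.5) (1.5,38)
edge 0: (1,36)→(2.5,5)  cross = 1·5 − 2.5·36 = -85.0000; (r_i+r_j)·cross = 3.5·-85.0000 = -297.5000
edge 1: (2.5,5)→(11,2)  cross = 2.5·2 − 11·5 = -50.0000; (r_i+r_j)·cross = 13.5·-50.0000 = -675.0000
edge 2: (11,2)→(15,6.5)  cross = 11·6.5 − 15·2 = 41.5000; (r_i+r_j)·cross = 26·41.5000 = 1079.0000
edge 3: (15,6.5)→(20,25)  cross = 15·25 − 20·6.5 = 245.0000; (r_i+r_j)·cross = 35·245.0000 = 8575.0000
edge 4: (20,25)→(17.5,31)  cross = 20·31 − 17.5·25 = 182.5000; (r_i+r_j)·cross = 37.5·182.5000 = 6843.7500
edge 5: (17.5,31)→(6,39.5)  cross = 17.5·39.5 − 6·31 = 505.2500; (r_i+r_j)·cross = 23.5·505.2500 = 11873.3750
edge 6: (6,39.5)→(1.5,38)  cross = 6·38 − 1.5·39.5 = 168.7500; (r_i+r_j)·cross = 7.5·168.7500 = 1265.6250
edge 7: (1.5,38)→(1,36)  cross = 1.5·36 − 1·38 = 16.0000; (r_i+r_j)·cross = 2.5·16.0000 = 40.0000
Σcross = 1024.0000 → A = |Σcross|/2 = 512.0000 mm²
Σ(r_i+r_j)·cross = 28704.2500 → first moment M = |Σ|/6 = 4784.0417
R_c = M/A = 4784.0417/512.0000 = 9.3438 mm
θ = 214° = 3.735005 rad
V = θ·R_c·A = 3.735005·9.3438·512.0000 = 17868.418 mm³

Volume = 17868.418 mm³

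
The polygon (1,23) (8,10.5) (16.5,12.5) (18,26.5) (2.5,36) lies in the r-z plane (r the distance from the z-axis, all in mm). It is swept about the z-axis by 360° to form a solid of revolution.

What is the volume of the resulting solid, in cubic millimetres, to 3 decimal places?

Volume = 16721.258 mm³

Profile (r,z), 5 vertices: (1,23) (8,10.5) (16.5,12.5) (18,26.5) (2.5,36)
edge 0: (1,23)→(8,10.5)  cross = 1·10.5 − 8·23 = -173.5000; (r_i+r_j)·cross = 9·-173.5000 = -1561.5000
edge 1: (8,10.5)→(16.5,12.5)  cross = 8·12.5 − 16.5·10.5 = -73.2500; (r_i+r_j)·cross = 24.5·-73.2500 = -1794.6250
edge 2: (16.5,12.5)→(18,26.5)  cross = 16.5·26.5 − 18·12.5 = 212.2500; (r_i+r_j)·cross = 34.5·212.2500 = 7322.6250
edge 3: (18,26.5)→(2.5,36)  cross = 18·36 − 2.5·26.5 = 581.7500; (r_i+r_j)·cross = 20.5·581.7500 = 11925.8750
edge 4: (2.5,36)→(1,23)  cross = 2.5·23 − 1·36 = 21.5000; (r_i+r_j)·cross = 3.5·21.5000 = 75.2500
Σcross = 568.7500 → A = |Σcross|/2 = 284.3750 mm²
Σ(r_i+r_j)·cross = 15967.6250 → first moment M = |Σ|/6 = 2661.2708
R_c = M/A = 2661.2708/284.3750 = 9.3583 mm
θ = 360° = 6.283185 rad
V = θ·R_c·A = 6.283185·9.3583·284.3750 = 16721.258 mm³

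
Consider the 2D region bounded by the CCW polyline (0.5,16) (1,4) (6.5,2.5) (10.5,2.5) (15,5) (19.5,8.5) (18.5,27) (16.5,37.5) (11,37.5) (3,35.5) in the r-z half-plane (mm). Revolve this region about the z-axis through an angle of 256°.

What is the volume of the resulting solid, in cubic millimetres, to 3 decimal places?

Volume = 24902.079 mm³

Profile (r,z), 10 vertices: (0.5,16) (1,4) (6.5,2.5) (10.5,2.5) (15,5) (19.5,8.5) (18.5,27) (16.5,37.5) (11,37.5) (3,35.5)
edge 0: (0.5,16)→(1,4)  cross = 0.5·4 − 1·16 = -14.0000; (r_i+r_j)·cross = 1.5·-14.0000 = -21.0000
edge 1: (1,4)→(6.5,2.5)  cross = 1·2.5 − 6.5·4 = -23.5000; (r_i+r_j)·cross = 7.5·-23.5000 = -176.2500
edge 2: (6.5,2.5)→(10.5,2.5)  cross = 6.5·2.5 − 10.5·2.5 = -10.0000; (r_i+r_j)·cross = 17·-10.0000 = -170.0000
edge 3: (10.5,2.5)→(15,5)  cross = 10.5·5 − 15·2.5 = 15.0000; (r_i+r_j)·cross = 25.5·15.0000 = 382.5000
edge 4: (15,5)→(19.5,8.5)  cross = 15·8.5 − 19.5·5 = 30.0000; (r_i+r_j)·cross = 34.5·30.0000 = 1035.0000
edge 5: (19.5,8.5)→(18.5,27)  cross = 19.5·27 − 18.5·8.5 = 369.2500; (r_i+r_j)·cross = 38·369.2500 = 14031.5000
edge 6: (18.5,27)→(16.5,37.5)  cross = 18.5·37.5 − 16.5·27 = 248.2500; (r_i+r_j)·cross = 35·248.2500 = 8688.7500
edge 7: (16.5,37.5)→(11,37.5)  cross = 16.5·37.5 − 11·37.5 = 206.2500; (r_i+r_j)·cross = 27.5·206.2500 = 5671.8750
edge 8: (11,37.5)→(3,35.5)  cross = 11·35.5 − 3·37.5 = 278.0000; (r_i+r_j)·cross = 14·278.0000 = 3892.0000
edge 9: (3,35.5)→(0.5,16)  cross = 3·16 − 0.5·35.5 = 30.2500; (r_i+r_j)·cross = 3.5·30.2500 = 105.8750
Σcross = 1129.5000 → A = |Σcross|/2 = 564.7500 mm²
Σ(r_i+r_j)·cross = 33440.2500 → first moment M = |Σ|/6 = 5573.3750
R_c = M/A = 5573.3750/564.7500 = 9.8687 mm
θ = 256° = 4.468043 rad
V = θ·R_c·A = 4.468043·9.8687·564.7500 = 24902.079 mm³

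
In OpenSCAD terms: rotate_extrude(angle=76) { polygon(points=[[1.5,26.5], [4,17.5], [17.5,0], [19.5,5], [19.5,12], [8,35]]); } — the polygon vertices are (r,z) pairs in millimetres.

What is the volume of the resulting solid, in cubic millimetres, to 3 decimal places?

Volume = 4240.661 mm³

Profile (r,z), 6 vertices: (1.5,26.5) (4,17.5) (17.5,0) (19.5,5) (19.5,12) (8,35)
edge 0: (1.5,26.5)→(4,17.5)  cross = 1.5·17.5 − 4·26.5 = -79.7500; (r_i+r_j)·cross = 5.5·-79.7500 = -438.6250
edge 1: (4,17.5)→(17.5,0)  cross = 4·0 − 17.5·17.5 = -306.2500; (r_i+r_j)·cross = 21.5·-306.2500 = -6584.3750
edge 2: (17.5,0)→(19.5,5)  cross = 17.5·5 − 19.5·0 = 87.5000; (r_i+r_j)·cross = 37·87.5000 = 3237.5000
edge 3: (19.5,5)→(19.5,12)  cross = 19.5·12 − 19.5·5 = 136.5000; (r_i+r_j)·cross = 39·136.5000 = 5323.5000
edge 4: (19.5,12)→(8,35)  cross = 19.5·35 − 8·12 = 586.5000; (r_i+r_j)·cross = 27.5·586.5000 = 16128.7500
edge 5: (8,35)→(1.5,26.5)  cross = 8·26.5 − 1.5·35 = 159.5000; (r_i+r_j)·cross = 9.5·159.5000 = 1515.2500
Σcross = 584.0000 → A = |Σcross|/2 = 292.0000 mm²
Σ(r_i+r_j)·cross = 19182.0000 → first moment M = |Σ|/6 = 3197.0000
R_c = M/A = 3197.0000/292.0000 = 10.9486 mm
θ = 76° = 1.326450 rad
V = θ·R_c·A = 1.326450·10.9486·292.0000 = 4240.661 mm³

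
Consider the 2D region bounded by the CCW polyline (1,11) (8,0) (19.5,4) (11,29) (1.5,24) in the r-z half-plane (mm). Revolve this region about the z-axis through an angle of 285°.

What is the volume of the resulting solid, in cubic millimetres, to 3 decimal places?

Volume = 15528.794 mm³

Profile (r,z), 5 vertices: (1,11) (8,0) (19.5,4) (11,29) (1.5,24)
edge 0: (1,11)→(8,0)  cross = 1·0 − 8·11 = -88.0000; (r_i+r_j)·cross = 9·-88.0000 = -792.0000
edge 1: (8,0)→(19.5,4)  cross = 8·4 − 19.5·0 = 32.0000; (r_i+r_j)·cross = 27.5·32.0000 = 880.0000
edge 2: (19.5,4)→(11,29)  cross = 19.5·29 − 11·4 = 521.5000; (r_i+r_j)·cross = 30.5·521.5000 = 15905.7500
edge 3: (11,29)→(1.5,24)  cross = 11·24 − 1.5·29 = 220.5000; (r_i+r_j)·cross = 12.5·220.5000 = 2756.2500
edge 4: (1.5,24)→(1,11)  cross = 1.5·11 − 1·24 = -7.5000; (r_i+r_j)·cross = 2.5·-7.5000 = -18.7500
Σcross = 678.5000 → A = |Σcross|/2 = 339.2500 mm²
Σ(r_i+r_j)·cross = 18731.2500 → first moment M = |Σ|/6 = 3121.8750
R_c = M/A = 3121.8750/339.2500 = 9.2023 mm
θ = 285° = 4.974188 rad
V = θ·R_c·A = 4.974188·9.2023·339.2500 = 15528.794 mm³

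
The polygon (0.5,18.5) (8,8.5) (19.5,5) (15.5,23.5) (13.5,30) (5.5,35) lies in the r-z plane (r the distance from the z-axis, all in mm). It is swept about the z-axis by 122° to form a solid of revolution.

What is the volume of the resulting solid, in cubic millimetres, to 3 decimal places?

Profile (r,z), 6 vertices: (0.5,18.5) (8,8.5) (19.5,5) (15.5,23.5) (13.5,30) (5.5,35)
edge 0: (0.5,18.5)→(8,8.5)  cross = 0.5·8.5 − 8·18.5 = -143.7500; (r_i+r_j)·cross = 8.5·-143.7500 = -1221.8750
edge 1: (8,8.5)→(19.5,5)  cross = 8·5 − 19.5·8.5 = -125.7500; (r_i+r_j)·cross = 27.5·-125.7500 = -3458.1250
edge 2: (19.5,5)→(15.5,23.5)  cross = 19.5·23.5 − 15.5·5 = 380.7500; (r_i+r_j)·cross = 35·380.7500 = 13326.2500
edge 3: (15.5,23.5)→(13.5,30)  cross = 15.5·30 − 13.5·23.5 = 147.7500; (r_i+r_j)·cross = 29·147.7500 = 4284.7500
edge 4: (13.5,30)→(5.5,35)  cross = 13.5·35 − 5.5·30 = 307.5000; (r_i+r_j)·cross = 19·307.5000 = 5842.5000
edge 5: (5.5,35)→(0.5,18.5)  cross = 5.5·18.5 − 0.5·35 = 84.2500; (r_i+r_j)·cross = 6·84.2500 = 505.5000
Σcross = 650.7500 → A = |Σcross|/2 = 325.3750 mm²
Σ(r_i+r_j)·cross = 19279.0000 → first moment M = |Σ|/6 = 3213.1667
R_c = M/A = 3213.1667/325.3750 = 9.8753 mm
θ = 122° = 2.129302 rad
V = θ·R_c·A = 2.129302·9.8753·325.3750 = 6841.801 mm³

Volume = 6841.801 mm³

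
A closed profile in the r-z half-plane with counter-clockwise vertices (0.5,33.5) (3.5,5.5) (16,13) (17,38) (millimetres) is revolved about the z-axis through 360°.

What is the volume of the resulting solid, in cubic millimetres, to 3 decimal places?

Profile (r,z), 4 vertices: (0.5,33.5) (3.5,5.5) (16,13) (17,38)
edge 0: (0.5,33.5)→(3.5,5.5)  cross = 0.5·5.5 − 3.5·33.5 = -114.5000; (r_i+r_j)·cross = 4·-114.5000 = -458.0000
edge 1: (3.5,5.5)→(16,13)  cross = 3.5·13 − 16·5.5 = -42.5000; (r_i+r_j)·cross = 19.5·-42.5000 = -828.7500
edge 2: (16,13)→(17,38)  cross = 16·38 − 17·13 = 387.0000; (r_i+r_j)·cross = 33·387.0000 = 12771.0000
edge 3: (17,38)→(0.5,33.5)  cross = 17·33.5 − 0.5·38 = 550.5000; (r_i+r_j)·cross = 17.5·550.5000 = 9633.7500
Σcross = 780.5000 → A = |Σcross|/2 = 390.2500 mm²
Σ(r_i+r_j)·cross = 21118.0000 → first moment M = |Σ|/6 = 3519.6667
R_c = M/A = 3519.6667/390.2500 = 9.0190 mm
θ = 360° = 6.283185 rad
V = θ·R_c·A = 6.283185·9.0190·390.2500 = 22114.718 mm³

Volume = 22114.718 mm³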